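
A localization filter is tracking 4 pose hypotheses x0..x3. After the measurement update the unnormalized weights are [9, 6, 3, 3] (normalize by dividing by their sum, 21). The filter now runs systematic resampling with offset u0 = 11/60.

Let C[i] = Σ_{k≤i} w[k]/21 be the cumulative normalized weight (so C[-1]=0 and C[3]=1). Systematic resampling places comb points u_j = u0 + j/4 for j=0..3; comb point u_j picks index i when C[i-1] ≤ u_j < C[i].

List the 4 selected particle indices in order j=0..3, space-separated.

0 1 1 3

C = [3/7, 5/7, 6/7, 1]
j=0: u_0=11/60 ∈ [0, 3/7) → index 0
j=1: u_1=13/30 ∈ [3/7, 5/7) → index 1
j=2: u_2=41/60 ∈ [3/7, 5/7) → index 1
j=3: u_3=14/15 ∈ [6/7, 1) → index 3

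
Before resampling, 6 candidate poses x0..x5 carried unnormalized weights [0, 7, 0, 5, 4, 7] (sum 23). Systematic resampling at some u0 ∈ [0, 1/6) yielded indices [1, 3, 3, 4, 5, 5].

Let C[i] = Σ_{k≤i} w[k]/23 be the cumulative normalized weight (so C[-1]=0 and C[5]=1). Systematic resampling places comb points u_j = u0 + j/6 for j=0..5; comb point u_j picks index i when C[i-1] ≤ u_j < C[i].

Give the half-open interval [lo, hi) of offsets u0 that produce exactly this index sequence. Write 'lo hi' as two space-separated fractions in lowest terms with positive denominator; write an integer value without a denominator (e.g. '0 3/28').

C = [0, 7/23, 7/23, 12/23, 16/23, 1]
j=0 picked index 1: u0 ∈ [0, 7/23)
j=1 picked index 3: u0 ∈ [19/138, 49/138)
j=2 picked index 3: u0 ∈ [-2/69, 13/69)
j=3 picked index 4: u0 ∈ [1/46, 9/46)
j=4 picked index 5: u0 ∈ [2/69, 1/3)
j=5 picked index 5: u0 ∈ [-19/138, 1/6)
intersection: [19/138, 1/6)

19/138 1/6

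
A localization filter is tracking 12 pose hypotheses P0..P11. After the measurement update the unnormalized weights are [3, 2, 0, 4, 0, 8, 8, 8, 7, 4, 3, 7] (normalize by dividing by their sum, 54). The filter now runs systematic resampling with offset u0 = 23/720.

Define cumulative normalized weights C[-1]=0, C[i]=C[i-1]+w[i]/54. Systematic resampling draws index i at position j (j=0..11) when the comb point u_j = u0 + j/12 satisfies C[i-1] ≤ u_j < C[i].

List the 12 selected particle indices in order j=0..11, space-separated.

C = [1/18, 5/54, 5/54, 1/6, 1/6, 17/54, 25/54, 11/18, 20/27, 22/27, 47/54, 1]
j=0: u_0=23/720 ∈ [0, 1/18) → index 0
j=1: u_1=83/720 ∈ [5/54, 1/6) → index 3
j=2: u_2=143/720 ∈ [1/6, 17/54) → index 5
j=3: u_3=203/720 ∈ [1/6, 17/54) → index 5
j=4: u_4=263/720 ∈ [17/54, 25/54) → index 6
j=5: u_5=323/720 ∈ [17/54, 25/54) → index 6
j=6: u_6=383/720 ∈ [25/54, 11/18) → index 7
j=7: u_7=443/720 ∈ [11/18, 20/27) → index 8
j=8: u_8=503/720 ∈ [11/18, 20/27) → index 8
j=9: u_9=563/720 ∈ [20/27, 22/27) → index 9
j=10: u_10=623/720 ∈ [22/27, 47/54) → index 10
j=11: u_11=683/720 ∈ [47/54, 1) → index 11

0 3 5 5 6 6 7 8 8 9 10 11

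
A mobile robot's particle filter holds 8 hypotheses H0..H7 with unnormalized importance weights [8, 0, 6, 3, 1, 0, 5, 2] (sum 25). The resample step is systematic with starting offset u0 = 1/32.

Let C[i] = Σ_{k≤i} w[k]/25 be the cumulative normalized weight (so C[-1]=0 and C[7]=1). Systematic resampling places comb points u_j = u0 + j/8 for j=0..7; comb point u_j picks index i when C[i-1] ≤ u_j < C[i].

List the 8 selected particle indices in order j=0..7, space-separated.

0 0 0 2 2 3 6 6

C = [8/25, 8/25, 14/25, 17/25, 18/25, 18/25, 23/25, 1]
j=0: u_0=1/32 ∈ [0, 8/25) → index 0
j=1: u_1=5/32 ∈ [0, 8/25) → index 0
j=2: u_2=9/32 ∈ [0, 8/25) → index 0
j=3: u_3=13/32 ∈ [8/25, 14/25) → index 2
j=4: u_4=17/32 ∈ [8/25, 14/25) → index 2
j=5: u_5=21/32 ∈ [14/25, 17/25) → index 3
j=6: u_6=25/32 ∈ [18/25, 23/25) → index 6
j=7: u_7=29/32 ∈ [18/25, 23/25) → index 6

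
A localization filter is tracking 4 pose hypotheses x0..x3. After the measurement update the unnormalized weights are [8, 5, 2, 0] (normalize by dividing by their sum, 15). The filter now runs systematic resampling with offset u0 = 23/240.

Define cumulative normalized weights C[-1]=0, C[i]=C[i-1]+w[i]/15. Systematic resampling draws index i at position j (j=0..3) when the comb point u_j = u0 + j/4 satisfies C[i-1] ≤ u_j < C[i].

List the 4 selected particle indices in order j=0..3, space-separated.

C = [8/15, 13/15, 1, 1]
j=0: u_0=23/240 ∈ [0, 8/15) → index 0
j=1: u_1=83/240 ∈ [0, 8/15) → index 0
j=2: u_2=143/240 ∈ [8/15, 13/15) → index 1
j=3: u_3=203/240 ∈ [8/15, 13/15) → index 1

0 0 1 1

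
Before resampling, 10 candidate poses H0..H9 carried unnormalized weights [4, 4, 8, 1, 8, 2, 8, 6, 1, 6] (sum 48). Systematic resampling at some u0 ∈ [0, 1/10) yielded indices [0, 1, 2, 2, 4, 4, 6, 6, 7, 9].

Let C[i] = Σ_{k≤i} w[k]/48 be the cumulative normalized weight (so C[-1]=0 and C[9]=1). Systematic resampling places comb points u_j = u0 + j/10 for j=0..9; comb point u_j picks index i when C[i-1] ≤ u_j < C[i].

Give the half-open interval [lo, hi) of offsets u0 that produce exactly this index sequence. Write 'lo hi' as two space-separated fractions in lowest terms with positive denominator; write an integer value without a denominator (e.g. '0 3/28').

0 1/48

C = [1/12, 1/6, 1/3, 17/48, 25/48, 9/16, 35/48, 41/48, 7/8, 1]
j=0 picked index 0: u0 ∈ [0, 1/12)
j=1 picked index 1: u0 ∈ [-1/60, 1/15)
j=2 picked index 2: u0 ∈ [-1/30, 2/15)
j=3 picked index 2: u0 ∈ [-2/15, 1/30)
j=4 picked index 4: u0 ∈ [-11/240, 29/240)
j=5 picked index 4: u0 ∈ [-7/48, 1/48)
j=6 picked index 6: u0 ∈ [-3/80, 31/240)
j=7 picked index 6: u0 ∈ [-11/80, 7/240)
j=8 picked index 7: u0 ∈ [-17/240, 13/240)
j=9 picked index 9: u0 ∈ [-1/40, 1/10)
intersection: [0, 1/48)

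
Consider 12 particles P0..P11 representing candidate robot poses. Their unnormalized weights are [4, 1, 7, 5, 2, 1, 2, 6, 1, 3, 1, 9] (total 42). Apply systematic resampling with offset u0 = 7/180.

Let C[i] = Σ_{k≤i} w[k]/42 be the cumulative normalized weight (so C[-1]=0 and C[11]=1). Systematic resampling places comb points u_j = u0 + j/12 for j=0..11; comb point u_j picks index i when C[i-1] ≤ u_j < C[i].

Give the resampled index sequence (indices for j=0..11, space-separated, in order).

C = [2/21, 5/42, 2/7, 17/42, 19/42, 10/21, 11/21, 2/3, 29/42, 16/21, 11/14, 1]
j=0: u_0=7/180 ∈ [0, 2/21) → index 0
j=1: u_1=11/90 ∈ [5/42, 2/7) → index 2
j=2: u_2=37/180 ∈ [5/42, 2/7) → index 2
j=3: u_3=13/45 ∈ [2/7, 17/42) → index 3
j=4: u_4=67/180 ∈ [2/7, 17/42) → index 3
j=5: u_5=41/90 ∈ [19/42, 10/21) → index 5
j=6: u_6=97/180 ∈ [11/21, 2/3) → index 7
j=7: u_7=28/45 ∈ [11/21, 2/3) → index 7
j=8: u_8=127/180 ∈ [29/42, 16/21) → index 9
j=9: u_9=71/90 ∈ [11/14, 1) → index 11
j=10: u_10=157/180 ∈ [11/14, 1) → index 11
j=11: u_11=43/45 ∈ [11/14, 1) → index 11

0 2 2 3 3 5 7 7 9 11 11 11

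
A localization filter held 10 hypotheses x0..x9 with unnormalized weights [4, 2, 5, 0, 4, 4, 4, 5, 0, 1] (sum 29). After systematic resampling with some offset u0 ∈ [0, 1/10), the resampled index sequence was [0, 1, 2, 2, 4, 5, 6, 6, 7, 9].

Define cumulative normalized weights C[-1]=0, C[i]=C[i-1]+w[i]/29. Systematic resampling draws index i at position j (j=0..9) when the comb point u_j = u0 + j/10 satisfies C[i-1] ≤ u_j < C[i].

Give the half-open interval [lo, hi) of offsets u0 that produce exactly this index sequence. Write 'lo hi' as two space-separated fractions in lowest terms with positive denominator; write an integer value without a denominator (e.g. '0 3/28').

19/290 23/290

C = [4/29, 6/29, 11/29, 11/29, 15/29, 19/29, 23/29, 28/29, 28/29, 1]
j=0 picked index 0: u0 ∈ [0, 4/29)
j=1 picked index 1: u0 ∈ [11/290, 31/290)
j=2 picked index 2: u0 ∈ [1/145, 26/145)
j=3 picked index 2: u0 ∈ [-27/290, 23/290)
j=4 picked index 4: u0 ∈ [-3/145, 17/145)
j=5 picked index 5: u0 ∈ [1/58, 9/58)
j=6 picked index 6: u0 ∈ [8/145, 28/145)
j=7 picked index 6: u0 ∈ [-13/290, 27/290)
j=8 picked index 7: u0 ∈ [-1/145, 24/145)
j=9 picked index 9: u0 ∈ [19/290, 1/10)
intersection: [19/290, 23/290)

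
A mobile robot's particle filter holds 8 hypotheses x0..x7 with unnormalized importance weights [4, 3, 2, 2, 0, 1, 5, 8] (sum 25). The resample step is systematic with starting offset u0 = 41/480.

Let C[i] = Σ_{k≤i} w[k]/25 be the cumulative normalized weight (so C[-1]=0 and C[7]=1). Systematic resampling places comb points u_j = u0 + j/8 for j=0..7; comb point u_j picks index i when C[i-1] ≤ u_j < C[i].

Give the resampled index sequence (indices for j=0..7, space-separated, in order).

0 1 2 5 6 7 7 7

C = [4/25, 7/25, 9/25, 11/25, 11/25, 12/25, 17/25, 1]
j=0: u_0=41/480 ∈ [0, 4/25) → index 0
j=1: u_1=101/480 ∈ [4/25, 7/25) → index 1
j=2: u_2=161/480 ∈ [7/25, 9/25) → index 2
j=3: u_3=221/480 ∈ [11/25, 12/25) → index 5
j=4: u_4=281/480 ∈ [12/25, 17/25) → index 6
j=5: u_5=341/480 ∈ [17/25, 1) → index 7
j=6: u_6=401/480 ∈ [17/25, 1) → index 7
j=7: u_7=461/480 ∈ [17/25, 1) → index 7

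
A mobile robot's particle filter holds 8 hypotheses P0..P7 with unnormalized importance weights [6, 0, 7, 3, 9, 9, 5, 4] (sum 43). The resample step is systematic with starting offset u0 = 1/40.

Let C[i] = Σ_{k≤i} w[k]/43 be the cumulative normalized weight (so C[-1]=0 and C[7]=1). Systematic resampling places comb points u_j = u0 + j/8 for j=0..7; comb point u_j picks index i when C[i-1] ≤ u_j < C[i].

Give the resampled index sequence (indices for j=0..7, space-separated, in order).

0 2 2 4 4 5 5 6

C = [6/43, 6/43, 13/43, 16/43, 25/43, 34/43, 39/43, 1]
j=0: u_0=1/40 ∈ [0, 6/43) → index 0
j=1: u_1=3/20 ∈ [6/43, 13/43) → index 2
j=2: u_2=11/40 ∈ [6/43, 13/43) → index 2
j=3: u_3=2/5 ∈ [16/43, 25/43) → index 4
j=4: u_4=21/40 ∈ [16/43, 25/43) → index 4
j=5: u_5=13/20 ∈ [25/43, 34/43) → index 5
j=6: u_6=31/40 ∈ [25/43, 34/43) → index 5
j=7: u_7=9/10 ∈ [34/43, 39/43) → index 6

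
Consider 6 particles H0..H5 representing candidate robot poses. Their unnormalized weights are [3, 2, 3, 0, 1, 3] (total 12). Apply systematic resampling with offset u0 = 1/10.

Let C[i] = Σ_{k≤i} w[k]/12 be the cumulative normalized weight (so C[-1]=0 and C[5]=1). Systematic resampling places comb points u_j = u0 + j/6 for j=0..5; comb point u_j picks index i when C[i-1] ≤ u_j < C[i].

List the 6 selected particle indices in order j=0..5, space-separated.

0 1 2 2 5 5

C = [1/4, 5/12, 2/3, 2/3, 3/4, 1]
j=0: u_0=1/10 ∈ [0, 1/4) → index 0
j=1: u_1=4/15 ∈ [1/4, 5/12) → index 1
j=2: u_2=13/30 ∈ [5/12, 2/3) → index 2
j=3: u_3=3/5 ∈ [5/12, 2/3) → index 2
j=4: u_4=23/30 ∈ [3/4, 1) → index 5
j=5: u_5=14/15 ∈ [3/4, 1) → index 5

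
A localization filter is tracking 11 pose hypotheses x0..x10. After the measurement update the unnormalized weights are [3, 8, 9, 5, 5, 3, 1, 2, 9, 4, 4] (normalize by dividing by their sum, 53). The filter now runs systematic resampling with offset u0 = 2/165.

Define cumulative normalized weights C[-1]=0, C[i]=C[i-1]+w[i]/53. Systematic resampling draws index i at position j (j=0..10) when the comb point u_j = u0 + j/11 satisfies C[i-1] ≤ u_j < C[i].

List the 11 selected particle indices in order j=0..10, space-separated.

C = [3/53, 11/53, 20/53, 25/53, 30/53, 33/53, 34/53, 36/53, 45/53, 49/53, 1]
j=0: u_0=2/165 ∈ [0, 3/53) → index 0
j=1: u_1=17/165 ∈ [3/53, 11/53) → index 1
j=2: u_2=32/165 ∈ [3/53, 11/53) → index 1
j=3: u_3=47/165 ∈ [11/53, 20/53) → index 2
j=4: u_4=62/165 ∈ [11/53, 20/53) → index 2
j=5: u_5=7/15 ∈ [20/53, 25/53) → index 3
j=6: u_6=92/165 ∈ [25/53, 30/53) → index 4
j=7: u_7=107/165 ∈ [34/53, 36/53) → index 7
j=8: u_8=122/165 ∈ [36/53, 45/53) → index 8
j=9: u_9=137/165 ∈ [36/53, 45/53) → index 8
j=10: u_10=152/165 ∈ [45/53, 49/53) → index 9

0 1 1 2 2 3 4 7 8 8 9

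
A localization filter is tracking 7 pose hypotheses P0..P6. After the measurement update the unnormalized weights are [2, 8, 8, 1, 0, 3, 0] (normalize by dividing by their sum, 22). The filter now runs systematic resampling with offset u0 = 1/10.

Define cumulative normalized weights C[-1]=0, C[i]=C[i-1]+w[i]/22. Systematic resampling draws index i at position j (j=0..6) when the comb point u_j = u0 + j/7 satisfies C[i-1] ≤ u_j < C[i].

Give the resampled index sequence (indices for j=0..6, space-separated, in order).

1 1 1 2 2 2 5

C = [1/11, 5/11, 9/11, 19/22, 19/22, 1, 1]
j=0: u_0=1/10 ∈ [1/11, 5/11) → index 1
j=1: u_1=17/70 ∈ [1/11, 5/11) → index 1
j=2: u_2=27/70 ∈ [1/11, 5/11) → index 1
j=3: u_3=37/70 ∈ [5/11, 9/11) → index 2
j=4: u_4=47/70 ∈ [5/11, 9/11) → index 2
j=5: u_5=57/70 ∈ [5/11, 9/11) → index 2
j=6: u_6=67/70 ∈ [19/22, 1) → index 5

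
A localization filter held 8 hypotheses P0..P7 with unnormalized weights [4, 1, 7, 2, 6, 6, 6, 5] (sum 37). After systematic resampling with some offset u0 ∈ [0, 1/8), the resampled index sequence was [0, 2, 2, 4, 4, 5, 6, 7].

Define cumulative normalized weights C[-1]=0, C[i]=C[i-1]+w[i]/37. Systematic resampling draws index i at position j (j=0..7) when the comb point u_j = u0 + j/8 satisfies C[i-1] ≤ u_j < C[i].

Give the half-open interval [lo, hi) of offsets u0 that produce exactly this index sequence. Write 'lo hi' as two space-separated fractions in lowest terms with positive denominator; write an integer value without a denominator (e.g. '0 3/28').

3/296 3/74

C = [4/37, 5/37, 12/37, 14/37, 20/37, 26/37, 32/37, 1]
j=0 picked index 0: u0 ∈ [0, 4/37)
j=1 picked index 2: u0 ∈ [3/296, 59/296)
j=2 picked index 2: u0 ∈ [-17/148, 11/148)
j=3 picked index 4: u0 ∈ [1/296, 49/296)
j=4 picked index 4: u0 ∈ [-9/74, 3/74)
j=5 picked index 5: u0 ∈ [-25/296, 23/296)
j=6 picked index 6: u0 ∈ [-7/148, 17/148)
j=7 picked index 7: u0 ∈ [-3/296, 1/8)
intersection: [3/296, 3/74)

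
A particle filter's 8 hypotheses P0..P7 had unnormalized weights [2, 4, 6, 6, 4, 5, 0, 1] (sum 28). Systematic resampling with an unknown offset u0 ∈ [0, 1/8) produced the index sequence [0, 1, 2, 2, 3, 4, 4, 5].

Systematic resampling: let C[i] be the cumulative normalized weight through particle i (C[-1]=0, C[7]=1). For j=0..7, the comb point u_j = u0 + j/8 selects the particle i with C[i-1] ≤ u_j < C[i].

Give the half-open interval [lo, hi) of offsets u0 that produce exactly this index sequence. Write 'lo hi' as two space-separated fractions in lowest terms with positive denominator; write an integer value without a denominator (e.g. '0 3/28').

C = [1/14, 3/14, 3/7, 9/14, 11/14, 27/28, 27/28, 1]
j=0 picked index 0: u0 ∈ [0, 1/14)
j=1 picked index 1: u0 ∈ [-3/56, 5/56)
j=2 picked index 2: u0 ∈ [-1/28, 5/28)
j=3 picked index 2: u0 ∈ [-9/56, 3/56)
j=4 picked index 3: u0 ∈ [-1/14, 1/7)
j=5 picked index 4: u0 ∈ [1/56, 9/56)
j=6 picked index 4: u0 ∈ [-3/28, 1/28)
j=7 picked index 5: u0 ∈ [-5/56, 5/56)
intersection: [1/56, 1/28)

1/56 1/28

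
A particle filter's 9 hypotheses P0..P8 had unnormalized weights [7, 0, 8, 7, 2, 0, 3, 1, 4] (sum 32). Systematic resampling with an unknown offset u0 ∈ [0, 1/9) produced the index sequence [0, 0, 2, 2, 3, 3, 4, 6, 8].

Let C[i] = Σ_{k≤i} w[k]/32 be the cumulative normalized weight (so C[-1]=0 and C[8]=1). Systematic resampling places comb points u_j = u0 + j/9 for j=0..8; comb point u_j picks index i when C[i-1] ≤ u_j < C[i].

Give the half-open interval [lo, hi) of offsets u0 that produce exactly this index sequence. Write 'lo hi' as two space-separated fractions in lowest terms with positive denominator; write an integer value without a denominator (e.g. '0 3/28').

7/288 19/288

C = [7/32, 7/32, 15/32, 11/16, 3/4, 3/4, 27/32, 7/8, 1]
j=0 picked index 0: u0 ∈ [0, 7/32)
j=1 picked index 0: u0 ∈ [-1/9, 31/288)
j=2 picked index 2: u0 ∈ [-1/288, 71/288)
j=3 picked index 2: u0 ∈ [-11/96, 13/96)
j=4 picked index 3: u0 ∈ [7/288, 35/144)
j=5 picked index 3: u0 ∈ [-25/288, 19/144)
j=6 picked index 4: u0 ∈ [1/48, 1/12)
j=7 picked index 6: u0 ∈ [-1/36, 19/288)
j=8 picked index 8: u0 ∈ [-1/72, 1/9)
intersection: [7/288, 19/288)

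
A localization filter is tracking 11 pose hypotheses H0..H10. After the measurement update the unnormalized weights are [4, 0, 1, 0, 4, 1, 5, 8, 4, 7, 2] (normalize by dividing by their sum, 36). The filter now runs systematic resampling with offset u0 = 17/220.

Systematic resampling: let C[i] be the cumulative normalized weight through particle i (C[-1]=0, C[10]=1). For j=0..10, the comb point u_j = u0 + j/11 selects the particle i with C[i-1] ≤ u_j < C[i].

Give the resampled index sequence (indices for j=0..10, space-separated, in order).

0 4 5 6 7 7 7 8 9 9 10

C = [1/9, 1/9, 5/36, 5/36, 1/4, 5/18, 5/12, 23/36, 3/4, 17/18, 1]
j=0: u_0=17/220 ∈ [0, 1/9) → index 0
j=1: u_1=37/220 ∈ [5/36, 1/4) → index 4
j=2: u_2=57/220 ∈ [1/4, 5/18) → index 5
j=3: u_3=7/20 ∈ [5/18, 5/12) → index 6
j=4: u_4=97/220 ∈ [5/12, 23/36) → index 7
j=5: u_5=117/220 ∈ [5/12, 23/36) → index 7
j=6: u_6=137/220 ∈ [5/12, 23/36) → index 7
j=7: u_7=157/220 ∈ [23/36, 3/4) → index 8
j=8: u_8=177/220 ∈ [3/4, 17/18) → index 9
j=9: u_9=197/220 ∈ [3/4, 17/18) → index 9
j=10: u_10=217/220 ∈ [17/18, 1) → index 10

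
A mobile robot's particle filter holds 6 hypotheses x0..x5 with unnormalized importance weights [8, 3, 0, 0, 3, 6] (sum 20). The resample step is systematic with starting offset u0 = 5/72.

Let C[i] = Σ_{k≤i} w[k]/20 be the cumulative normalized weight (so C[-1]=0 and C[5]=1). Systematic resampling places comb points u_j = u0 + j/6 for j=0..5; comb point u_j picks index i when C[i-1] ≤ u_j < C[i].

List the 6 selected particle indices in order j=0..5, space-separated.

0 0 1 4 5 5

C = [2/5, 11/20, 11/20, 11/20, 7/10, 1]
j=0: u_0=5/72 ∈ [0, 2/5) → index 0
j=1: u_1=17/72 ∈ [0, 2/5) → index 0
j=2: u_2=29/72 ∈ [2/5, 11/20) → index 1
j=3: u_3=41/72 ∈ [11/20, 7/10) → index 4
j=4: u_4=53/72 ∈ [7/10, 1) → index 5
j=5: u_5=65/72 ∈ [7/10, 1) → index 5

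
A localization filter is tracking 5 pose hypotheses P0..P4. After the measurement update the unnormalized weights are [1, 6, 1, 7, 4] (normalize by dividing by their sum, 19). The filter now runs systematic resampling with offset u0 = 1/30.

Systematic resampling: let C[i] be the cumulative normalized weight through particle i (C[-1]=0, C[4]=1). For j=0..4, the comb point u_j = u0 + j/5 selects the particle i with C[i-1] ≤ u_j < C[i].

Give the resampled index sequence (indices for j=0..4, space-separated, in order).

C = [1/19, 7/19, 8/19, 15/19, 1]
j=0: u_0=1/30 ∈ [0, 1/19) → index 0
j=1: u_1=7/30 ∈ [1/19, 7/19) → index 1
j=2: u_2=13/30 ∈ [8/19, 15/19) → index 3
j=3: u_3=19/30 ∈ [8/19, 15/19) → index 3
j=4: u_4=5/6 ∈ [15/19, 1) → index 4

0 1 3 3 4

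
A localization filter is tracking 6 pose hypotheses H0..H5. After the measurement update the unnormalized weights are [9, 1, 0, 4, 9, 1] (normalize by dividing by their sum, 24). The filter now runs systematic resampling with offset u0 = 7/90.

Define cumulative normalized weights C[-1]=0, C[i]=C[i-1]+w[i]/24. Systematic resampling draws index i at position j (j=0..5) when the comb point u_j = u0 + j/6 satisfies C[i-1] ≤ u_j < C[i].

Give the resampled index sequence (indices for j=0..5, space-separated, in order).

C = [3/8, 5/12, 5/12, 7/12, 23/24, 1]
j=0: u_0=7/90 ∈ [0, 3/8) → index 0
j=1: u_1=11/45 ∈ [0, 3/8) → index 0
j=2: u_2=37/90 ∈ [3/8, 5/12) → index 1
j=3: u_3=26/45 ∈ [5/12, 7/12) → index 3
j=4: u_4=67/90 ∈ [7/12, 23/24) → index 4
j=5: u_5=41/45 ∈ [7/12, 23/24) → index 4

0 0 1 3 4 4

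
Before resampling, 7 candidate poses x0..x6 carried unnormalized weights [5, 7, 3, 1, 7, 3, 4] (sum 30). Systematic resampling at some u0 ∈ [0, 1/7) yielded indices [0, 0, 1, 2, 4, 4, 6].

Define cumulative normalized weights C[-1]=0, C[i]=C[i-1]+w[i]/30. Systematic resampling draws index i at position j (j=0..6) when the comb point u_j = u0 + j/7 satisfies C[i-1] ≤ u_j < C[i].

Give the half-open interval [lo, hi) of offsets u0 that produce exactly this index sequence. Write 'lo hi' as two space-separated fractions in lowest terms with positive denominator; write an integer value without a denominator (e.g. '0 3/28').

C = [1/6, 2/5, 1/2, 8/15, 23/30, 13/15, 1]
j=0 picked index 0: u0 ∈ [0, 1/6)
j=1 picked index 0: u0 ∈ [-1/7, 1/42)
j=2 picked index 1: u0 ∈ [-5/42, 4/35)
j=3 picked index 2: u0 ∈ [-1/35, 1/14)
j=4 picked index 4: u0 ∈ [-4/105, 41/210)
j=5 picked index 4: u0 ∈ [-19/105, 11/210)
j=6 picked index 6: u0 ∈ [1/105, 1/7)
intersection: [1/105, 1/42)

1/105 1/42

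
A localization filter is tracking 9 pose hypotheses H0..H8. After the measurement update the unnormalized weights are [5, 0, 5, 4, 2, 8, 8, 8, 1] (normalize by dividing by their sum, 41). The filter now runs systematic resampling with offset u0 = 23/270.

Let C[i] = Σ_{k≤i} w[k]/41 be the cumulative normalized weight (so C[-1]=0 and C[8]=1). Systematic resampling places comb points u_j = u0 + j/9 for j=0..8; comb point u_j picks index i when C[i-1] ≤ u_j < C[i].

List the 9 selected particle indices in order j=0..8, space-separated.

C = [5/41, 5/41, 10/41, 14/41, 16/41, 24/41, 32/41, 40/41, 1]
j=0: u_0=23/270 ∈ [0, 5/41) → index 0
j=1: u_1=53/270 ∈ [5/41, 10/41) → index 2
j=2: u_2=83/270 ∈ [10/41, 14/41) → index 3
j=3: u_3=113/270 ∈ [16/41, 24/41) → index 5
j=4: u_4=143/270 ∈ [16/41, 24/41) → index 5
j=5: u_5=173/270 ∈ [24/41, 32/41) → index 6
j=6: u_6=203/270 ∈ [24/41, 32/41) → index 6
j=7: u_7=233/270 ∈ [32/41, 40/41) → index 7
j=8: u_8=263/270 ∈ [32/41, 40/41) → index 7

0 2 3 5 5 6 6 7 7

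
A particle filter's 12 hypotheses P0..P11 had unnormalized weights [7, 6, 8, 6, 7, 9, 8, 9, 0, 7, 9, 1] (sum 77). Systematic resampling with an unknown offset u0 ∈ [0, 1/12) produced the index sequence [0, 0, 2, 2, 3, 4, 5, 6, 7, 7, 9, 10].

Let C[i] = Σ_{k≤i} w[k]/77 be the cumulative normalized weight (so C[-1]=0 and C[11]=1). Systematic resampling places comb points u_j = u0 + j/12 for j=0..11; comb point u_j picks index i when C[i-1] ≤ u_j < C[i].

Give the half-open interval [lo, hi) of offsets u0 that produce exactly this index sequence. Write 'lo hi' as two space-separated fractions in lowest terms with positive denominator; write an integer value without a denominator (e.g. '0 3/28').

1/462 1/132

C = [1/11, 13/77, 3/11, 27/77, 34/77, 43/77, 51/77, 60/77, 60/77, 67/77, 76/77, 1]
j=0 picked index 0: u0 ∈ [0, 1/11)
j=1 picked index 0: u0 ∈ [-1/12, 1/132)
j=2 picked index 2: u0 ∈ [1/462, 7/66)
j=3 picked index 2: u0 ∈ [-25/308, 1/44)
j=4 picked index 3: u0 ∈ [-2/33, 4/231)
j=5 picked index 4: u0 ∈ [-61/924, 23/924)
j=6 picked index 5: u0 ∈ [-9/154, 9/154)
j=7 picked index 6: u0 ∈ [-23/924, 73/924)
j=8 picked index 7: u0 ∈ [-1/231, 26/231)
j=9 picked index 7: u0 ∈ [-27/308, 9/308)
j=10 picked index 9: u0 ∈ [-25/462, 17/462)
j=11 picked index 10: u0 ∈ [-43/924, 65/924)
intersection: [1/462, 1/132)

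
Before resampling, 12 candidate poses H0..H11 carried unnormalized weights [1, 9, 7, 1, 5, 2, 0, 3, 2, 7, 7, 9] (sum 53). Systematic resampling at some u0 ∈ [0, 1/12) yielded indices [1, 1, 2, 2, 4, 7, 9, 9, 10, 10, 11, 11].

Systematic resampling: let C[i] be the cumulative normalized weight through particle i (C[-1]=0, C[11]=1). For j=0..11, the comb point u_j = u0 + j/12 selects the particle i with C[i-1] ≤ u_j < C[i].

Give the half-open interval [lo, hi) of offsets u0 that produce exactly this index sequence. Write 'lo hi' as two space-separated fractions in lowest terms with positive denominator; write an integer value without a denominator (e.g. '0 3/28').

C = [1/53, 10/53, 17/53, 18/53, 23/53, 25/53, 25/53, 28/53, 30/53, 37/53, 44/53, 1]
j=0 picked index 1: u0 ∈ [1/53, 10/53)
j=1 picked index 1: u0 ∈ [-41/636, 67/636)
j=2 picked index 2: u0 ∈ [7/318, 49/318)
j=3 picked index 2: u0 ∈ [-13/212, 15/212)
j=4 picked index 4: u0 ∈ [1/159, 16/159)
j=5 picked index 7: u0 ∈ [35/636, 71/636)
j=6 picked index 9: u0 ∈ [7/106, 21/106)
j=7 picked index 9: u0 ∈ [-11/636, 73/636)
j=8 picked index 10: u0 ∈ [5/159, 26/159)
j=9 picked index 10: u0 ∈ [-11/212, 17/212)
j=10 picked index 11: u0 ∈ [-1/318, 1/6)
j=11 picked index 11: u0 ∈ [-55/636, 1/12)
intersection: [7/106, 15/212)

7/106 15/212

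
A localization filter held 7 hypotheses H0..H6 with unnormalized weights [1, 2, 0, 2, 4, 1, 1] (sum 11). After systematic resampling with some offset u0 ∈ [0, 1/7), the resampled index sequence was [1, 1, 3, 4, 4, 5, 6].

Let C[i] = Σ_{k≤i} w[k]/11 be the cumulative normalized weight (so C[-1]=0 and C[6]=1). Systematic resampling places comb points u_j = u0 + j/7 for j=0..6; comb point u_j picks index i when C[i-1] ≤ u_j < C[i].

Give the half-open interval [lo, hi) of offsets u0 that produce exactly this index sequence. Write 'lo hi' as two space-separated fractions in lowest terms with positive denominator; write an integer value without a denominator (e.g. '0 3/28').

8/77 10/77

C = [1/11, 3/11, 3/11, 5/11, 9/11, 10/11, 1]
j=0 picked index 1: u0 ∈ [1/11, 3/11)
j=1 picked index 1: u0 ∈ [-4/77, 10/77)
j=2 picked index 3: u0 ∈ [-1/77, 13/77)
j=3 picked index 4: u0 ∈ [2/77, 30/77)
j=4 picked index 4: u0 ∈ [-9/77, 19/77)
j=5 picked index 5: u0 ∈ [8/77, 15/77)
j=6 picked index 6: u0 ∈ [4/77, 1/7)
intersection: [8/77, 10/77)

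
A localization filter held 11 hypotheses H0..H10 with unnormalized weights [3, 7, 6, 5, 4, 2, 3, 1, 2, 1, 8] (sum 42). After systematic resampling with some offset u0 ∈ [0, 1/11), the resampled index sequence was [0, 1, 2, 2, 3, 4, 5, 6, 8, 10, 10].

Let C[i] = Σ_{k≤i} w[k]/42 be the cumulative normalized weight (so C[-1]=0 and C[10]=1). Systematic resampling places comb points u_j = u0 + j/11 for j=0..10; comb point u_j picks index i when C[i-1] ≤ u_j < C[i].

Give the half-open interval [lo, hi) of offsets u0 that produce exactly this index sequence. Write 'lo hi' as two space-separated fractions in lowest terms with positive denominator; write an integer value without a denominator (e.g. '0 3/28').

13/231 9/154

C = [1/14, 5/21, 8/21, 1/2, 25/42, 9/14, 5/7, 31/42, 11/14, 17/21, 1]
j=0 picked index 0: u0 ∈ [0, 1/14)
j=1 picked index 1: u0 ∈ [-3/154, 34/231)
j=2 picked index 2: u0 ∈ [13/231, 46/231)
j=3 picked index 2: u0 ∈ [-8/231, 25/231)
j=4 picked index 3: u0 ∈ [4/231, 3/22)
j=5 picked index 4: u0 ∈ [1/22, 65/462)
j=6 picked index 5: u0 ∈ [23/462, 15/154)
j=7 picked index 6: u0 ∈ [1/154, 6/77)
j=8 picked index 8: u0 ∈ [5/462, 9/154)
j=9 picked index 10: u0 ∈ [-2/231, 2/11)
j=10 picked index 10: u0 ∈ [-23/231, 1/11)
intersection: [13/231, 9/154)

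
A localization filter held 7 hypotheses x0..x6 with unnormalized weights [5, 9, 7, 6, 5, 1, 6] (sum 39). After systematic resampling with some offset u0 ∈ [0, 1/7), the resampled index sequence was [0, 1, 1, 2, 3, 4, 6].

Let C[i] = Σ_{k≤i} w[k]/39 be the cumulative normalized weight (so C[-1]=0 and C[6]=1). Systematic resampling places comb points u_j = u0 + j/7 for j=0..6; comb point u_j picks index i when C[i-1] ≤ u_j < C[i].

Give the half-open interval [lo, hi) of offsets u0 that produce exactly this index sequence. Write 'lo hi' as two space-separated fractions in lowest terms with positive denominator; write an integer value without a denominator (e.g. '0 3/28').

0 20/273

C = [5/39, 14/39, 7/13, 9/13, 32/39, 11/13, 1]
j=0 picked index 0: u0 ∈ [0, 5/39)
j=1 picked index 1: u0 ∈ [-4/273, 59/273)
j=2 picked index 1: u0 ∈ [-43/273, 20/273)
j=3 picked index 2: u0 ∈ [-19/273, 10/91)
j=4 picked index 3: u0 ∈ [-3/91, 11/91)
j=5 picked index 4: u0 ∈ [-2/91, 29/273)
j=6 picked index 6: u0 ∈ [-1/91, 1/7)
intersection: [0, 20/273)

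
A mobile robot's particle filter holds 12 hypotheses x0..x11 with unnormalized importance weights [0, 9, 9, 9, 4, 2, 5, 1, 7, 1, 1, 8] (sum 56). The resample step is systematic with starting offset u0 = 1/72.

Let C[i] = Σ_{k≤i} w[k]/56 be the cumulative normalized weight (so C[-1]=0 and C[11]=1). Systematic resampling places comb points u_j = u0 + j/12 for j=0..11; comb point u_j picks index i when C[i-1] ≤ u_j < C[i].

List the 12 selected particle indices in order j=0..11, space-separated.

C = [0, 9/56, 9/28, 27/56, 31/56, 33/56, 19/28, 39/56, 23/28, 47/56, 6/7, 1]
j=0: u_0=1/72 ∈ [0, 9/56) → index 1
j=1: u_1=7/72 ∈ [0, 9/56) → index 1
j=2: u_2=13/72 ∈ [9/56, 9/28) → index 2
j=3: u_3=19/72 ∈ [9/56, 9/28) → index 2
j=4: u_4=25/72 ∈ [9/28, 27/56) → index 3
j=5: u_5=31/72 ∈ [9/28, 27/56) → index 3
j=6: u_6=37/72 ∈ [27/56, 31/56) → index 4
j=7: u_7=43/72 ∈ [33/56, 19/28) → index 6
j=8: u_8=49/72 ∈ [19/28, 39/56) → index 7
j=9: u_9=55/72 ∈ [39/56, 23/28) → index 8
j=10: u_10=61/72 ∈ [47/56, 6/7) → index 10
j=11: u_11=67/72 ∈ [6/7, 1) → index 11

1 1 2 2 3 3 4 6 7 8 10 11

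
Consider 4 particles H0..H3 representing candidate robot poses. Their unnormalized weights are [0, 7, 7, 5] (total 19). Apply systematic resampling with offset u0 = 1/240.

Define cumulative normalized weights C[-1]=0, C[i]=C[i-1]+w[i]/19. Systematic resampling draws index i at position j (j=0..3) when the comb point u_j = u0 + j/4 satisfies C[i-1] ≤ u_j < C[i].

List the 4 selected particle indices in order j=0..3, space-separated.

1 1 2 3

C = [0, 7/19, 14/19, 1]
j=0: u_0=1/240 ∈ [0, 7/19) → index 1
j=1: u_1=61/240 ∈ [0, 7/19) → index 1
j=2: u_2=121/240 ∈ [7/19, 14/19) → index 2
j=3: u_3=181/240 ∈ [14/19, 1) → index 3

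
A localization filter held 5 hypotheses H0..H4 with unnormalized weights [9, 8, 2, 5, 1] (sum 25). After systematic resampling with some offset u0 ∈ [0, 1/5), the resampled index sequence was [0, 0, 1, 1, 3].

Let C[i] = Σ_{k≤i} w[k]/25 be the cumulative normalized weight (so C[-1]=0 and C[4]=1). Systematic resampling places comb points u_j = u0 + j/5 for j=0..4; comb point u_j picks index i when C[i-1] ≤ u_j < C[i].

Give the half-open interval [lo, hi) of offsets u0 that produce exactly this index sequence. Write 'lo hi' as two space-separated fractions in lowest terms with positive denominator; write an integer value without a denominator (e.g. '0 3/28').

C = [9/25, 17/25, 19/25, 24/25, 1]
j=0 picked index 0: u0 ∈ [0, 9/25)
j=1 picked index 0: u0 ∈ [-1/5, 4/25)
j=2 picked index 1: u0 ∈ [-1/25, 7/25)
j=3 picked index 1: u0 ∈ [-6/25, 2/25)
j=4 picked index 3: u0 ∈ [-1/25, 4/25)
intersection: [0, 2/25)

0 2/25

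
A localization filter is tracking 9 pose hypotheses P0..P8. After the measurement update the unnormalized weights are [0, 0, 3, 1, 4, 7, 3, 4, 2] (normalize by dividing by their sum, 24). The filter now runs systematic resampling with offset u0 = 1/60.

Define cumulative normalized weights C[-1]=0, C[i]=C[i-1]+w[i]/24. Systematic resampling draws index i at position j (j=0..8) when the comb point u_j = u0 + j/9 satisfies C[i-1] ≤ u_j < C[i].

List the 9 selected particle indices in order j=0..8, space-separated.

2 3 4 5 5 5 6 7 7

C = [0, 0, 1/8, 1/6, 1/3, 5/8, 3/4, 11/12, 1]
j=0: u_0=1/60 ∈ [0, 1/8) → index 2
j=1: u_1=23/180 ∈ [1/8, 1/6) → index 3
j=2: u_2=43/180 ∈ [1/6, 1/3) → index 4
j=3: u_3=7/20 ∈ [1/3, 5/8) → index 5
j=4: u_4=83/180 ∈ [1/3, 5/8) → index 5
j=5: u_5=103/180 ∈ [1/3, 5/8) → index 5
j=6: u_6=41/60 ∈ [5/8, 3/4) → index 6
j=7: u_7=143/180 ∈ [3/4, 11/12) → index 7
j=8: u_8=163/180 ∈ [3/4, 11/12) → index 7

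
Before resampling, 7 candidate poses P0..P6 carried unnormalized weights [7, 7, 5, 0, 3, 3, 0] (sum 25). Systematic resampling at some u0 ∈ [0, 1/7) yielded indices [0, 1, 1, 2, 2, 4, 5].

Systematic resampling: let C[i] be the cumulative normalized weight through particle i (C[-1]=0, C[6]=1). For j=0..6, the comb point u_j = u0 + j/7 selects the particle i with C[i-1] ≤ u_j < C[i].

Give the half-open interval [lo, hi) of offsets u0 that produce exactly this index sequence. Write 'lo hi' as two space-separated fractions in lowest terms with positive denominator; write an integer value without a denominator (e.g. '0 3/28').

24/175 1/7

C = [7/25, 14/25, 19/25, 19/25, 22/25, 1, 1]
j=0 picked index 0: u0 ∈ [0, 7/25)
j=1 picked index 1: u0 ∈ [24/175, 73/175)
j=2 picked index 1: u0 ∈ [-1/175, 48/175)
j=3 picked index 2: u0 ∈ [23/175, 58/175)
j=4 picked index 2: u0 ∈ [-2/175, 33/175)
j=5 picked index 4: u0 ∈ [8/175, 29/175)
j=6 picked index 5: u0 ∈ [4/175, 1/7)
intersection: [24/175, 1/7)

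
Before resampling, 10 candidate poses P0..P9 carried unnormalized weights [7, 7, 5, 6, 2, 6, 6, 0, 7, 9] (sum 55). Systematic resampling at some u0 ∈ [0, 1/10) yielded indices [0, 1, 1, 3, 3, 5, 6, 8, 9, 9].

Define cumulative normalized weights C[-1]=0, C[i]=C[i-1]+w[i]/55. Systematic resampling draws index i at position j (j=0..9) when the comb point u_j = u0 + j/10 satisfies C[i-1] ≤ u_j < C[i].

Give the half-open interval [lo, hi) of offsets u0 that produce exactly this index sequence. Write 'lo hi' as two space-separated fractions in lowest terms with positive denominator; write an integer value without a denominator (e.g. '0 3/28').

C = [7/55, 14/55, 19/55, 5/11, 27/55, 3/5, 39/55, 39/55, 46/55, 1]
j=0 picked index 0: u0 ∈ [0, 7/55)
j=1 picked index 1: u0 ∈ [3/110, 17/110)
j=2 picked index 1: u0 ∈ [-4/55, 3/55)
j=3 picked index 3: u0 ∈ [1/22, 17/110)
j=4 picked index 3: u0 ∈ [-3/55, 3/55)
j=5 picked index 5: u0 ∈ [-1/110, 1/10)
j=6 picked index 6: u0 ∈ [0, 6/55)
j=7 picked index 8: u0 ∈ [1/110, 3/22)
j=8 picked index 9: u0 ∈ [2/55, 1/5)
j=9 picked index 9: u0 ∈ [-7/110, 1/10)
intersection: [1/22, 3/55)

1/22 3/55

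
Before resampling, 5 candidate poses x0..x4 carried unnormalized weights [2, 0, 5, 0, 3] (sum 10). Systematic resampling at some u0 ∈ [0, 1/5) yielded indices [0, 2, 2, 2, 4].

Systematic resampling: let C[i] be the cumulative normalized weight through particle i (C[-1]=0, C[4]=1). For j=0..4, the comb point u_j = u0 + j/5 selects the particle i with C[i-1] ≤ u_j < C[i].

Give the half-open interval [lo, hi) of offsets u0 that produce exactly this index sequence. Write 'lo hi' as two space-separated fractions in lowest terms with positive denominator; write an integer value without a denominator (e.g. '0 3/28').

C = [1/5, 1/5, 7/10, 7/10, 1]
j=0 picked index 0: u0 ∈ [0, 1/5)
j=1 picked index 2: u0 ∈ [0, 1/2)
j=2 picked index 2: u0 ∈ [-1/5, 3/10)
j=3 picked index 2: u0 ∈ [-2/5, 1/10)
j=4 picked index 4: u0 ∈ [-1/10, 1/5)
intersection: [0, 1/10)

0 1/10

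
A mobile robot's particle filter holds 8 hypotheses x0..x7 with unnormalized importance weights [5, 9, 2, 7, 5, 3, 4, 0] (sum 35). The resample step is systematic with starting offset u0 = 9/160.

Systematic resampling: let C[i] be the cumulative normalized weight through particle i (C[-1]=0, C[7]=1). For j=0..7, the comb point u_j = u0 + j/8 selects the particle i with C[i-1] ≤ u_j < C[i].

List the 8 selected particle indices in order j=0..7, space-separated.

C = [1/7, 2/5, 16/35, 23/35, 4/5, 31/35, 1, 1]
j=0: u_0=9/160 ∈ [0, 1/7) → index 0
j=1: u_1=29/160 ∈ [1/7, 2/5) → index 1
j=2: u_2=49/160 ∈ [1/7, 2/5) → index 1
j=3: u_3=69/160 ∈ [2/5, 16/35) → index 2
j=4: u_4=89/160 ∈ [16/35, 23/35) → index 3
j=5: u_5=109/160 ∈ [23/35, 4/5) → index 4
j=6: u_6=129/160 ∈ [4/5, 31/35) → index 5
j=7: u_7=149/160 ∈ [31/35, 1) → index 6

0 1 1 2 3 4 5 6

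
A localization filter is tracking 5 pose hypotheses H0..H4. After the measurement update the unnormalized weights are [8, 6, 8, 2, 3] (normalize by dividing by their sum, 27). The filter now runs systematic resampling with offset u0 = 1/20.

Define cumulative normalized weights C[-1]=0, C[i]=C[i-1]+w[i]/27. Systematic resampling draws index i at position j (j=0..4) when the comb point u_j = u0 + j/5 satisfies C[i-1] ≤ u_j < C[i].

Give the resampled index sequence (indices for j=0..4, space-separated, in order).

C = [8/27, 14/27, 22/27, 8/9, 1]
j=0: u_0=1/20 ∈ [0, 8/27) → index 0
j=1: u_1=1/4 ∈ [0, 8/27) → index 0
j=2: u_2=9/20 ∈ [8/27, 14/27) → index 1
j=3: u_3=13/20 ∈ [14/27, 22/27) → index 2
j=4: u_4=17/20 ∈ [22/27, 8/9) → index 3

0 0 1 2 3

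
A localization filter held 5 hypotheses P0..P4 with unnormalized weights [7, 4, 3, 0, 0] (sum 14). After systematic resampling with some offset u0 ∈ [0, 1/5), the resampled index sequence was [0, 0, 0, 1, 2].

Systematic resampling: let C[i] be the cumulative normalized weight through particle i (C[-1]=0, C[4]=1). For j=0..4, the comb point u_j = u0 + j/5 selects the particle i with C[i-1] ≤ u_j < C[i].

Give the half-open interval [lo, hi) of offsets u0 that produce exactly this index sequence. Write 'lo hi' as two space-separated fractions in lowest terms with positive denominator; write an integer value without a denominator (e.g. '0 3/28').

C = [1/2, 11/14, 1, 1, 1]
j=0 picked index 0: u0 ∈ [0, 1/2)
j=1 picked index 0: u0 ∈ [-1/5, 3/10)
j=2 picked index 0: u0 ∈ [-2/5, 1/10)
j=3 picked index 1: u0 ∈ [-1/10, 13/70)
j=4 picked index 2: u0 ∈ [-1/70, 1/5)
intersection: [0, 1/10)

0 1/10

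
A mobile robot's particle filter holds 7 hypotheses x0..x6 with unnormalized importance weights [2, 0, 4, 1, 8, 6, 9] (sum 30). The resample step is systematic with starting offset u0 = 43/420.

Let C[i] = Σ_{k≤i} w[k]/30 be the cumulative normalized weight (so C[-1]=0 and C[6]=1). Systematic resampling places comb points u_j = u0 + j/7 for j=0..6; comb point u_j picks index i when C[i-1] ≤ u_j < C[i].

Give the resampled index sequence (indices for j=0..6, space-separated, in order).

2 4 4 5 5 6 6

C = [1/15, 1/15, 1/5, 7/30, 1/2, 7/10, 1]
j=0: u_0=43/420 ∈ [1/15, 1/5) → index 2
j=1: u_1=103/420 ∈ [7/30, 1/2) → index 4
j=2: u_2=163/420 ∈ [7/30, 1/2) → index 4
j=3: u_3=223/420 ∈ [1/2, 7/10) → index 5
j=4: u_4=283/420 ∈ [1/2, 7/10) → index 5
j=5: u_5=49/60 ∈ [7/10, 1) → index 6
j=6: u_6=403/420 ∈ [7/10, 1) → index 6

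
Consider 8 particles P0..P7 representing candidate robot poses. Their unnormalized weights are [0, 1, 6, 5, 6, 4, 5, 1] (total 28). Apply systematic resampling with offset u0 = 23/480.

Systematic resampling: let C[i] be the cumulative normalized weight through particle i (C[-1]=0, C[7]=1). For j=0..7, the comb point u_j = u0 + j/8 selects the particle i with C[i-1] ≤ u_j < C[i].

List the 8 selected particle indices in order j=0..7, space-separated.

C = [0, 1/28, 1/4, 3/7, 9/14, 11/14, 27/28, 1]
j=0: u_0=23/480 ∈ [1/28, 1/4) → index 2
j=1: u_1=83/480 ∈ [1/28, 1/4) → index 2
j=2: u_2=143/480 ∈ [1/4, 3/7) → index 3
j=3: u_3=203/480 ∈ [1/4, 3/7) → index 3
j=4: u_4=263/480 ∈ [3/7, 9/14) → index 4
j=5: u_5=323/480 ∈ [9/14, 11/14) → index 5
j=6: u_6=383/480 ∈ [11/14, 27/28) → index 6
j=7: u_7=443/480 ∈ [11/14, 27/28) → index 6

2 2 3 3 4 5 6 6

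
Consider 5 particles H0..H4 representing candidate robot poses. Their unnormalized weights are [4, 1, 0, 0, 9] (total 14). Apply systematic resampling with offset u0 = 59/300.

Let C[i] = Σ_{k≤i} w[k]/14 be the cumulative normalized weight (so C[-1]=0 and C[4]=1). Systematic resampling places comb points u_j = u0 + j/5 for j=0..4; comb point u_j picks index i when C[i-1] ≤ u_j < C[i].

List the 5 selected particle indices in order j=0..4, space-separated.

C = [2/7, 5/14, 5/14, 5/14, 1]
j=0: u_0=59/300 ∈ [0, 2/7) → index 0
j=1: u_1=119/300 ∈ [5/14, 1) → index 4
j=2: u_2=179/300 ∈ [5/14, 1) → index 4
j=3: u_3=239/300 ∈ [5/14, 1) → index 4
j=4: u_4=299/300 ∈ [5/14, 1) → index 4

0 4 4 4 4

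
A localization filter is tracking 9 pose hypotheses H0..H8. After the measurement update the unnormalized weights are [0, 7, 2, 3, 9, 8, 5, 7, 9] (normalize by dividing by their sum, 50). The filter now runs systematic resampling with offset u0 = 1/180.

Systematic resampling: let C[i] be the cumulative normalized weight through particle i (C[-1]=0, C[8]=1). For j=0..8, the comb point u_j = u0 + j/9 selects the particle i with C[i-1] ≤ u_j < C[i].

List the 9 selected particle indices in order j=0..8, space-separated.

1 1 3 4 5 5 6 7 8

C = [0, 7/50, 9/50, 6/25, 21/50, 29/50, 17/25, 41/50, 1]
j=0: u_0=1/180 ∈ [0, 7/50) → index 1
j=1: u_1=7/60 ∈ [0, 7/50) → index 1
j=2: u_2=41/180 ∈ [9/50, 6/25) → index 3
j=3: u_3=61/180 ∈ [6/25, 21/50) → index 4
j=4: u_4=9/20 ∈ [21/50, 29/50) → index 5
j=5: u_5=101/180 ∈ [21/50, 29/50) → index 5
j=6: u_6=121/180 ∈ [29/50, 17/25) → index 6
j=7: u_7=47/60 ∈ [17/25, 41/50) → index 7
j=8: u_8=161/180 ∈ [41/50, 1) → index 8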